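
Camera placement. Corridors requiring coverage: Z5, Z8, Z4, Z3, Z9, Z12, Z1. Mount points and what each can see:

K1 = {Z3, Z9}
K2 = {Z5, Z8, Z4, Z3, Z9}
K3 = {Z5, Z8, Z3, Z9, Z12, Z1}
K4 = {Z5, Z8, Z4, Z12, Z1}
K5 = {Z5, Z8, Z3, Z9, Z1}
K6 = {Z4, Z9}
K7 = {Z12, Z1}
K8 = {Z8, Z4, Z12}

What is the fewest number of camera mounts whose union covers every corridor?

K1, K4 together cover {Z5, Z8, Z4, Z3, Z9, Z12, Z1} — every corridor.
No single camera mount contains all 7 corridors, so 2 is optimal.

2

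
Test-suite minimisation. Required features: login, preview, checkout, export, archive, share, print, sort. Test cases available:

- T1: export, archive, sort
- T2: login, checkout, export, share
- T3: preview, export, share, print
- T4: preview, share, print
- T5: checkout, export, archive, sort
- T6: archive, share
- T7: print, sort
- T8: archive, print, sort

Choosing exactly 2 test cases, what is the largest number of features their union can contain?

Choosing T2, T8 covers {login, checkout, export, archive, share, print, sort} — 7 features.
No choice of 2 test cases does better; here preview is left uncovered.

7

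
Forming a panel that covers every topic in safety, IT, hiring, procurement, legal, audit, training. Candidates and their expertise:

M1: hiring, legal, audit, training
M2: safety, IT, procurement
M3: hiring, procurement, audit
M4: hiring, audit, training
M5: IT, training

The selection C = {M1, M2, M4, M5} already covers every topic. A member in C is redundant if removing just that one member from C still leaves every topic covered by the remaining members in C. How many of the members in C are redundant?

2

Drop M1: legal uncovered — not redundant.
Drop M2: safety, procurement uncovered — not redundant.
Drop M4: the rest still cover every topic — redundant.
Drop M5: the rest still cover every topic — redundant.
2 redundant: M4, M5.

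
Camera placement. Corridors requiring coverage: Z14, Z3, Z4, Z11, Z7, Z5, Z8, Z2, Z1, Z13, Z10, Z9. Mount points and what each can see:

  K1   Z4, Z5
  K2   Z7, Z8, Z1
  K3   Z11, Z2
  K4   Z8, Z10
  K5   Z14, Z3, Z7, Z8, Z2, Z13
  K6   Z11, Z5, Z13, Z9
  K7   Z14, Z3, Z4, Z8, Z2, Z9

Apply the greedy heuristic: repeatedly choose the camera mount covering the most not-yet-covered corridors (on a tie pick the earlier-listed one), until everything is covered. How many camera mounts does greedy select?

Pick 1: K5 covers 6 new corridors (Z14, Z3, Z7, Z8, Z2, Z13).
Pick 2: K6 covers 3 new corridors (Z11, Z5, Z9).
Pick 3: K1 covers 1 new corridors (Z4).
Pick 4: K2 covers 1 new corridors (Z1).
Pick 5: K4 covers 1 new corridors (Z10).
Greedy uses 5 camera mounts. (The true minimum is 4.)

5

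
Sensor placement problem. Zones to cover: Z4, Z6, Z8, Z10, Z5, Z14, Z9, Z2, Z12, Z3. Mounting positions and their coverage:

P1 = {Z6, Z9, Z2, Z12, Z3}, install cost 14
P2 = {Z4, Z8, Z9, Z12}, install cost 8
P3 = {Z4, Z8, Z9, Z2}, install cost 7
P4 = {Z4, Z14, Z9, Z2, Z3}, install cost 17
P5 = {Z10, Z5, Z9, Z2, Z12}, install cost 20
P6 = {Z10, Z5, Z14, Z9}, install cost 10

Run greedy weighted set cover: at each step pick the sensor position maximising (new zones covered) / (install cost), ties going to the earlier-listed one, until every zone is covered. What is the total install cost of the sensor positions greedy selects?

31

Pick 1: P3 adds 4 new (Z4, Z8, Z9, Z2) at install cost 7 (ratio 4/7).
Pick 2: P6 adds 3 new (Z10, Z5, Z14) at install cost 10 (ratio 3/10).
Pick 3: P1 adds 3 new (Z6, Z12, Z3) at install cost 14 (ratio 3/14).
Greedy total install cost: 7 + 10 + 14 = 31.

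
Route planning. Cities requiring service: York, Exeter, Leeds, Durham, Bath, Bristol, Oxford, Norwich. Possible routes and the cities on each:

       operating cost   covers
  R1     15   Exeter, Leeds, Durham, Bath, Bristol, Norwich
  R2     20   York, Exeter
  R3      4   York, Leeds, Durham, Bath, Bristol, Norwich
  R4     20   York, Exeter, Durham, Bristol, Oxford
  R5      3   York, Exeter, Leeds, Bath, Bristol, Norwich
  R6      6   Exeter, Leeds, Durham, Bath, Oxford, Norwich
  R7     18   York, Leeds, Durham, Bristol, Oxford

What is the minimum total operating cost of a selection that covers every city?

R5, R6 cover every city at operating cost 3 + 6 = 9.
Any cover uses at least 2 routes; among all covering selections none totals below 9.

9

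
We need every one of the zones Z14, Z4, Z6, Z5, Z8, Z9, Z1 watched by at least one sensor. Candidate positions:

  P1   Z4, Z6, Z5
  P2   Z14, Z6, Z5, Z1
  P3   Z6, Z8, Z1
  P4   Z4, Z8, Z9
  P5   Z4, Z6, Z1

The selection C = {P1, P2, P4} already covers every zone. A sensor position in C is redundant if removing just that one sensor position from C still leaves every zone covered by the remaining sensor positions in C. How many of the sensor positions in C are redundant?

1

Drop P1: the rest still cover every zone — redundant.
Drop P2: Z14, Z1 uncovered — not redundant.
Drop P4: Z8, Z9 uncovered — not redundant.
1 redundant: P1.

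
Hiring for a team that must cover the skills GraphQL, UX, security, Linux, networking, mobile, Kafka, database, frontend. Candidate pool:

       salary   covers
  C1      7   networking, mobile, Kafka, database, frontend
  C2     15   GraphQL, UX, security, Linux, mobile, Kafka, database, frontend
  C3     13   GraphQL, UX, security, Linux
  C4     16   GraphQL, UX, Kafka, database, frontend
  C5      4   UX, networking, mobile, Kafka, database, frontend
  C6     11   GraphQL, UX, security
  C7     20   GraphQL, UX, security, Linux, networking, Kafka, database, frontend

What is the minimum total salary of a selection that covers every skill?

C3, C5 cover every skill at salary 13 + 4 = 17.
Any cover uses at least 2 candidates; among all covering selections none totals below 17.

17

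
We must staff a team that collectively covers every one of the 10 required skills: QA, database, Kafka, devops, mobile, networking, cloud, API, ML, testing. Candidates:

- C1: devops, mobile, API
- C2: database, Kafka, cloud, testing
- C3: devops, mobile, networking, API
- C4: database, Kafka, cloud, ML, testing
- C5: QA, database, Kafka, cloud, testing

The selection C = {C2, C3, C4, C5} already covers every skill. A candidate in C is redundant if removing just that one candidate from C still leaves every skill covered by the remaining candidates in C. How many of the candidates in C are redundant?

Drop C2: the rest still cover every skill — redundant.
Drop C3: devops, mobile, networking, API uncovered — not redundant.
Drop C4: ML uncovered — not redundant.
Drop C5: QA uncovered — not redundant.
1 redundant: C2.

1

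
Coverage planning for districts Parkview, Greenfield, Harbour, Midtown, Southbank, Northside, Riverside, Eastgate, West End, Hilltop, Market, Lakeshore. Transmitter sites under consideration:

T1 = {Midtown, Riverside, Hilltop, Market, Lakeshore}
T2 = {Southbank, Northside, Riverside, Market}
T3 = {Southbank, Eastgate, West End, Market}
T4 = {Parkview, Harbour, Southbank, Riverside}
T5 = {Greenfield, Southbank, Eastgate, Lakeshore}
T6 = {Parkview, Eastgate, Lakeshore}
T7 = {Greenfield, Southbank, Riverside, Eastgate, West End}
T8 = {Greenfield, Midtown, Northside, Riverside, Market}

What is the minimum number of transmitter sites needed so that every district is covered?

4

T1, T2, T4, T7 together cover {Parkview, Greenfield, Harbour, Midtown, Southbank, Northside, Riverside, Eastgate, West End, Hilltop, Market, Lakeshore} — every district.
No 3 of the 8 transmitter sites cover everything (all 56 triples fall short), so 4 is minimum.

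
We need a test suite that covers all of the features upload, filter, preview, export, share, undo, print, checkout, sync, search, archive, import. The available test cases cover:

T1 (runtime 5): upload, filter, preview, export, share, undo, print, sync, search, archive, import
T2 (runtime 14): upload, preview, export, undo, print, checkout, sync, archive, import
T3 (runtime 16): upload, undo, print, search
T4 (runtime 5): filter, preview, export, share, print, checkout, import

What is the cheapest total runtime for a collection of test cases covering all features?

T1, T4 cover every feature at runtime 5 + 5 = 10.
Any cover uses at least 2 test cases; among all covering selections none totals below 10.

10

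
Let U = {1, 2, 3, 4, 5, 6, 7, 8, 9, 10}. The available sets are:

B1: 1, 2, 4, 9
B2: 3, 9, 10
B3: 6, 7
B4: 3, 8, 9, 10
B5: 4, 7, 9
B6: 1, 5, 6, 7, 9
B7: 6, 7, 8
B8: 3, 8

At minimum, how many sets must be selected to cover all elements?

B1, B4, B6 together cover {1, 2, 3, 4, 5, 6, 7, 8, 9, 10} — every element.
No 2 of the 8 sets cover everything (all 28 pairs fall short), so 3 is minimum.

3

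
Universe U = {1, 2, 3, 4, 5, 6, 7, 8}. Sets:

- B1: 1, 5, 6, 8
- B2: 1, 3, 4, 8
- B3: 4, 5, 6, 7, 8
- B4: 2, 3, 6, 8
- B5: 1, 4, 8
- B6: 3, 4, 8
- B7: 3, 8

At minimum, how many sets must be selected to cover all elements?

3

B1, B3, B4 together cover {1, 2, 3, 4, 5, 6, 7, 8} — every element.
No 2 of the 7 sets cover everything (all 21 pairs fall short), so 3 is minimum.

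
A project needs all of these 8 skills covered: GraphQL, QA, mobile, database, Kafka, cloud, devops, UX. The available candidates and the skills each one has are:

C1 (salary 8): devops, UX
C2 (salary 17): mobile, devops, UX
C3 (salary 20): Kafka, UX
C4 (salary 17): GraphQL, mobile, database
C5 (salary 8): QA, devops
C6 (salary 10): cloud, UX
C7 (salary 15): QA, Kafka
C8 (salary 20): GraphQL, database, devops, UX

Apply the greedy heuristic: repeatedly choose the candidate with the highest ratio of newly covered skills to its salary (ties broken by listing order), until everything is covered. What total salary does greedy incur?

Pick 1: C1 adds 2 new (devops, UX) at salary 8 (ratio 2/8).
Pick 2: C4 adds 3 new (GraphQL, mobile, database) at salary 17 (ratio 3/17).
Pick 3: C7 adds 2 new (QA, Kafka) at salary 15 (ratio 2/15).
Pick 4: C6 adds 1 new (cloud) at salary 10 (ratio 1/10).
Greedy total salary: 8 + 17 + 15 + 10 = 50.

50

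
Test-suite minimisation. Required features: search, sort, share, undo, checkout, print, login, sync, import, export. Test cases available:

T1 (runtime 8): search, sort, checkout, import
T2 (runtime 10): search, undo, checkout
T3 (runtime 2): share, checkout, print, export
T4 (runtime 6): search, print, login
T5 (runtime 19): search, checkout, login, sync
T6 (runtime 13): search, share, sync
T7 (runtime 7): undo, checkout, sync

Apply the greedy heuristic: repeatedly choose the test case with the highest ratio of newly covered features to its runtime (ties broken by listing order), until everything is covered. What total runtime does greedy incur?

Pick 1: T3 adds 4 new (share, checkout, print, export) at runtime 2 (ratio 4/2).
Pick 2: T1 adds 3 new (search, sort, import) at runtime 8 (ratio 3/8).
Pick 3: T7 adds 2 new (undo, sync) at runtime 7 (ratio 2/7).
Pick 4: T4 adds 1 new (login) at runtime 6 (ratio 1/6).
Greedy total runtime: 2 + 8 + 7 + 6 = 23.

23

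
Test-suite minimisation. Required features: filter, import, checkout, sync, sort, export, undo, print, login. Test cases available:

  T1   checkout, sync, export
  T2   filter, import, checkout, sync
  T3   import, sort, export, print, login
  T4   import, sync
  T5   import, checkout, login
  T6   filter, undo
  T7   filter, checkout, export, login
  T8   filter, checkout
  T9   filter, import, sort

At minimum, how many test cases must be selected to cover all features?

T1, T3, T6 together cover {filter, import, checkout, sync, sort, export, undo, print, login} — every feature.
No 2 of the 9 test cases cover everything (all 36 pairs fall short), so 3 is minimum.

3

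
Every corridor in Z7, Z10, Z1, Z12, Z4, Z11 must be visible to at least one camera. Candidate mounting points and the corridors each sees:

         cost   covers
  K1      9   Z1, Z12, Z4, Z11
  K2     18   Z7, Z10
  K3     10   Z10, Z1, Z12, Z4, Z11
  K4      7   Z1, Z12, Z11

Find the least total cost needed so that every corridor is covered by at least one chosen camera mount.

K1, K2 cover every corridor at cost 9 + 18 = 27.
Any cover uses at least 2 camera mounts; among all covering selections none totals below 27.

27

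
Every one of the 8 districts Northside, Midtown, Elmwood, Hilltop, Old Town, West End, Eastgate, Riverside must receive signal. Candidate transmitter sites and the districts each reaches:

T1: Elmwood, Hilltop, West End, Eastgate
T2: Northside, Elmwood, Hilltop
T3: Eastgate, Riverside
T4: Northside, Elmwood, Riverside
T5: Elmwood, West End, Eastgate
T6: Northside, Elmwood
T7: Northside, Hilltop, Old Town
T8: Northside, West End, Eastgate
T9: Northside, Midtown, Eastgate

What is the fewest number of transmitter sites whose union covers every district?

4

T1, T3, T7, T9 together cover {Northside, Midtown, Elmwood, Hilltop, Old Town, West End, Eastgate, Riverside} — every district.
No 3 of the 9 transmitter sites cover everything (all 84 triples fall short), so 4 is minimum.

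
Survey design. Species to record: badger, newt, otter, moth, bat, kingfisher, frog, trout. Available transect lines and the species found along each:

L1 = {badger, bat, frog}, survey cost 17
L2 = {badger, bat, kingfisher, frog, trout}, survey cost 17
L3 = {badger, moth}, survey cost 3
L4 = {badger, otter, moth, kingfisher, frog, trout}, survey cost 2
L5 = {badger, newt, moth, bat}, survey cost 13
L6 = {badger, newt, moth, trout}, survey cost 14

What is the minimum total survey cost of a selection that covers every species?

15

L4, L5 cover every species at survey cost 2 + 13 = 15.
Any cover uses at least 2 transects; among all covering selections none totals below 15.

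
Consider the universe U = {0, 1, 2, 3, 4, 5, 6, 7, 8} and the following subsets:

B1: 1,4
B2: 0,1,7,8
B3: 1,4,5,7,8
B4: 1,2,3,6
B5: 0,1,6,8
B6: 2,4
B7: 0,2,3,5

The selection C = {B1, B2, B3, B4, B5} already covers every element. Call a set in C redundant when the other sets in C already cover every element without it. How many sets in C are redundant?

3

Drop B1: the rest still cover every element — redundant.
Drop B2: the rest still cover every element — redundant.
Drop B3: 5 uncovered — not redundant.
Drop B4: 2, 3 uncovered — not redundant.
Drop B5: the rest still cover every element — redundant.
3 redundant: B1, B2, B5.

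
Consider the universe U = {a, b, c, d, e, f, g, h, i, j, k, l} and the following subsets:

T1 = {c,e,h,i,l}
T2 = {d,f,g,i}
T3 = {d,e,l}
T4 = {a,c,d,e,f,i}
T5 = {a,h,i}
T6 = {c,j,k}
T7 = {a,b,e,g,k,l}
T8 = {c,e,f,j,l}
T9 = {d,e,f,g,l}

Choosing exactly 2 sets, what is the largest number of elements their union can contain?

Choosing T4, T7 covers {a, b, c, d, e, f, g, i, k, l} — 10 elements.
No choice of 2 sets does better; here h, j are left uncovered.

10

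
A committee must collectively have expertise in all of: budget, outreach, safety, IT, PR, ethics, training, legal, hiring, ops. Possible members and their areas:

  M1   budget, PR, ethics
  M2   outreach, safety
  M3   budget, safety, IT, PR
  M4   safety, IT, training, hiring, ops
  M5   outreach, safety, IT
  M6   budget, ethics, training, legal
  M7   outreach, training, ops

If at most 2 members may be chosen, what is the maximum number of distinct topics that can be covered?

8

Choosing M1, M4 covers {budget, safety, IT, PR, ethics, training, hiring, ops} — 8 topics.
No choice of 2 members does better; here outreach, legal are left uncovered.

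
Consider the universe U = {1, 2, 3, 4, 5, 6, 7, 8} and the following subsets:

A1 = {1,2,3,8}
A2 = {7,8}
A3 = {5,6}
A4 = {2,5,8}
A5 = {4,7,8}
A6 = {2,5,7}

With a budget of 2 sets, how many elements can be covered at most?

6

Choosing A1, A3 covers {1, 2, 3, 5, 6, 8} — 6 elements.
No choice of 2 sets does better; here 4, 7 are left uncovered.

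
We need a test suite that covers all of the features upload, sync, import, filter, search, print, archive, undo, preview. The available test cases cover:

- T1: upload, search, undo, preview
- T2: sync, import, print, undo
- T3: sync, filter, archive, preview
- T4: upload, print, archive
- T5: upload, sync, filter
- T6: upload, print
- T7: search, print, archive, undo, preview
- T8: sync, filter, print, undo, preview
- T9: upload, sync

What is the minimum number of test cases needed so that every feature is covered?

3

T1, T2, T3 together cover {upload, sync, import, filter, search, print, archive, undo, preview} — every feature.
No 2 of the 9 test cases cover everything (all 36 pairs fall short), so 3 is minimum.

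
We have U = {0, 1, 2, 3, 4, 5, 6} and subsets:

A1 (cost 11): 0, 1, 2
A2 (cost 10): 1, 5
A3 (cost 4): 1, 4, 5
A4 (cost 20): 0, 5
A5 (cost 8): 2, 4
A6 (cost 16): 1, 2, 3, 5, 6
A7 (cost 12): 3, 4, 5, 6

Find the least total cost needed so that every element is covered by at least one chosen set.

A1, A7 cover every element at cost 11 + 12 = 23.
Any cover uses at least 2 sets; among all covering selections none totals below 23.
Greedy by coverage-per-cost would pick A3, A6, A1 for 31 — worse than the optimum 23.

23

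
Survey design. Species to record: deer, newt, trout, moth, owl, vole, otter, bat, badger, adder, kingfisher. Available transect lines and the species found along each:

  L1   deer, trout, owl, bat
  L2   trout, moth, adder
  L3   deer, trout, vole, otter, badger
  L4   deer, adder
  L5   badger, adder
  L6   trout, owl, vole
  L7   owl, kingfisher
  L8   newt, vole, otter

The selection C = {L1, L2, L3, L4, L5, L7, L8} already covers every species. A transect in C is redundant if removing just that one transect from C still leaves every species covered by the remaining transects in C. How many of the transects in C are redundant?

3

Drop L1: bat uncovered — not redundant.
Drop L2: moth uncovered — not redundant.
Drop L3: the rest still cover every species — redundant.
Drop L4: the rest still cover every species — redundant.
Drop L5: the rest still cover every species — redundant.
Drop L7: kingfisher uncovered — not redundant.
Drop L8: newt uncovered — not redundant.
3 redundant: L3, L4, L5.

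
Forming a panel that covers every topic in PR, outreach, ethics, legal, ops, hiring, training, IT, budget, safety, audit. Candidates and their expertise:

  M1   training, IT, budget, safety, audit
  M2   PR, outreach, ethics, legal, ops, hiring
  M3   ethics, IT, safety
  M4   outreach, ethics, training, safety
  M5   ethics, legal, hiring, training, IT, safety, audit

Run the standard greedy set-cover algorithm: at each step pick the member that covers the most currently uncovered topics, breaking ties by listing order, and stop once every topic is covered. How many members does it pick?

3

Pick 1: M5 covers 7 new topics (ethics, legal, hiring, training, IT, safety, audit).
Pick 2: M2 covers 3 new topics (PR, outreach, ops).
Pick 3: M1 covers 1 new topics (budget).
Greedy uses 3 members. (The true minimum is 2.)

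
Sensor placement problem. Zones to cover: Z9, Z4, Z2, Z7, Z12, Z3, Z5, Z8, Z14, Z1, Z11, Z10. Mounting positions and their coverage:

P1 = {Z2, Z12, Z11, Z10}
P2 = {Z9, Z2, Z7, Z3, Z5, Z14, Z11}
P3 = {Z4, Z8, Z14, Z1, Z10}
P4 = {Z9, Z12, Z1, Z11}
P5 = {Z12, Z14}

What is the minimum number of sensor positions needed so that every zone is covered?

P1, P2, P3 together cover {Z9, Z4, Z2, Z7, Z12, Z3, Z5, Z8, Z14, Z1, Z11, Z10} — every zone.
No 2 of the 5 sensor positions cover everything (all 10 pairs fall short), so 3 is minimum.

3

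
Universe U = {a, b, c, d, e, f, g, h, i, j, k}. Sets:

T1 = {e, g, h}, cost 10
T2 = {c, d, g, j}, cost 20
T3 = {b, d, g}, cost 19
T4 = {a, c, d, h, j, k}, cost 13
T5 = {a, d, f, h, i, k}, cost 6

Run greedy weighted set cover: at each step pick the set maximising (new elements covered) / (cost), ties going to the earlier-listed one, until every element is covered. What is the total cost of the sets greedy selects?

48

Pick 1: T5 adds 6 new (a, d, f, h, i, k) at cost 6 (ratio 6/6).
Pick 2: T1 adds 2 new (e, g) at cost 10 (ratio 2/10).
Pick 3: T4 adds 2 new (c, j) at cost 13 (ratio 2/13).
Pick 4: T3 adds 1 new (b) at cost 19 (ratio 1/19).
Greedy total cost: 6 + 10 + 13 + 19 = 48.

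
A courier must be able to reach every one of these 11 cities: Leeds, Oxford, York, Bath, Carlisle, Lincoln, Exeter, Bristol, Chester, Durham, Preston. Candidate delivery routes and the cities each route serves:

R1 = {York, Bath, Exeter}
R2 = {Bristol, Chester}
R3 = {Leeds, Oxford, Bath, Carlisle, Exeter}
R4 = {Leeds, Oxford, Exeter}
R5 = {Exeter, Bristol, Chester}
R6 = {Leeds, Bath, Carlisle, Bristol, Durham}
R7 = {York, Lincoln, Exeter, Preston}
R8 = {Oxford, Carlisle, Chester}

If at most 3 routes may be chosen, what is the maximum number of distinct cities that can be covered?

Choosing R6, R7, R8 covers {Leeds, Oxford, York, Bath, Carlisle, Lincoln, Exeter, Bristol, Chester, Durham, Preston} — 11 cities.
That is all 11 cities.

11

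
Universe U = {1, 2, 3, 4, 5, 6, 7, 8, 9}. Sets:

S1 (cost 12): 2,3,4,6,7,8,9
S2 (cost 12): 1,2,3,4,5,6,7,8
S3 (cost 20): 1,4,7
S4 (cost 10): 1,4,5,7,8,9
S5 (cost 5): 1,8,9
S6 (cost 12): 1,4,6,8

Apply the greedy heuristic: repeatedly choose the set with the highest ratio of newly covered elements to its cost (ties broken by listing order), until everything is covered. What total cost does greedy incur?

Pick 1: S2 adds 8 new (1, 2, 3, 4, 5, 6, 7, 8) at cost 12 (ratio 8/12).
Pick 2: S5 adds 1 new (9) at cost 5 (ratio 1/5).
Greedy total cost: 12 + 5 = 17.

17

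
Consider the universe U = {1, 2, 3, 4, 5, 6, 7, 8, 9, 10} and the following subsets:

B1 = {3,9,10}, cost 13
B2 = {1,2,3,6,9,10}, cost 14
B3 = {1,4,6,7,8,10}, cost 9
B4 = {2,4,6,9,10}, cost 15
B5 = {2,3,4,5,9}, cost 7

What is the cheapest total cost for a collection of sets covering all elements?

B3, B5 cover every element at cost 9 + 7 = 16.
Any cover uses at least 2 sets; among all covering selections none totals below 16.

16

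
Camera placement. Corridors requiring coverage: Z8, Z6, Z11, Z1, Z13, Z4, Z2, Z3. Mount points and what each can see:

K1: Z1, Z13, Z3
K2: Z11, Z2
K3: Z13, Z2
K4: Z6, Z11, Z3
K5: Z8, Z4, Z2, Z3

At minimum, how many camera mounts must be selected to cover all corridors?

K1, K4, K5 together cover {Z8, Z6, Z11, Z1, Z13, Z4, Z2, Z3} — every corridor.
No 2 of the 5 camera mounts cover everything (all 10 pairs fall short), so 3 is minimum.

3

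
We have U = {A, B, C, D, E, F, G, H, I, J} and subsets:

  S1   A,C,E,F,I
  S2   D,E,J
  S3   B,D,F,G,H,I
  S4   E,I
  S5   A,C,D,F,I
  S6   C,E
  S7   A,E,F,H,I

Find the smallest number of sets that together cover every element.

3

S1, S2, S3 together cover {A, B, C, D, E, F, G, H, I, J} — every element.
No 2 of the 7 sets cover everything (all 21 pairs fall short), so 3 is minimum.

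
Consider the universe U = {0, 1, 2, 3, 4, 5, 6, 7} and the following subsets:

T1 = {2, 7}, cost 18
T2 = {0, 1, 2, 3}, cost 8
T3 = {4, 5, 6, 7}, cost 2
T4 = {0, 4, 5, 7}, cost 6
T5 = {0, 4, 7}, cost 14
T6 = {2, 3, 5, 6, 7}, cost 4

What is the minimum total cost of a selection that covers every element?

10

T2, T3 cover every element at cost 8 + 2 = 10.
Any cover uses at least 2 sets; among all covering selections none totals below 10.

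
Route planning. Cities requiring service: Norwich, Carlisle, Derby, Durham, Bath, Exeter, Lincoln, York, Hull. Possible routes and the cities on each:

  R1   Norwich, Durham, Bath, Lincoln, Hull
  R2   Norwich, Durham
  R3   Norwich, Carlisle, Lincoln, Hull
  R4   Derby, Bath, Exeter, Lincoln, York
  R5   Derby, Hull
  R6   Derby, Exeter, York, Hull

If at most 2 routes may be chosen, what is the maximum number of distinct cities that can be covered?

Choosing R1, R4 covers {Norwich, Derby, Durham, Bath, Exeter, Lincoln, York, Hull} — 8 cities.
No choice of 2 routes does better; here Carlisle is left uncovered.

8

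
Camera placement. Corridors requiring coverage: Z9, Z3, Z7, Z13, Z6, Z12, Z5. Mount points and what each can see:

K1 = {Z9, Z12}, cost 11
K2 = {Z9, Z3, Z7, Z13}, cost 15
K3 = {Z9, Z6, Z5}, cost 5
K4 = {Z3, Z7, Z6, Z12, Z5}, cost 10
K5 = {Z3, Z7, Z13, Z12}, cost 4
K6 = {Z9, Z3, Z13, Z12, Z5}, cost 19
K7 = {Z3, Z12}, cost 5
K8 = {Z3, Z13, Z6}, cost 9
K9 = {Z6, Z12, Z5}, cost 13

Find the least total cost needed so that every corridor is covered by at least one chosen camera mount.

K3, K5 cover every corridor at cost 5 + 4 = 9.
Any cover uses at least 2 camera mounts; among all covering selections none totals below 9.

9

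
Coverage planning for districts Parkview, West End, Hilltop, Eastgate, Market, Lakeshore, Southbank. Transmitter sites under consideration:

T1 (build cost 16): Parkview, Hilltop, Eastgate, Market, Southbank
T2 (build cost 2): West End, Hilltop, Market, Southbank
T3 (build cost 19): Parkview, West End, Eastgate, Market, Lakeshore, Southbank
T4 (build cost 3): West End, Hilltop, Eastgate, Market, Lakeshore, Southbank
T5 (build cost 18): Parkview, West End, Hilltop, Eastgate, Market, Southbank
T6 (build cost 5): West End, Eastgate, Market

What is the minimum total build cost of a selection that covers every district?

19

T1, T4 cover every district at build cost 16 + 3 = 19.
Any cover uses at least 2 transmitter sites; among all covering selections none totals below 19.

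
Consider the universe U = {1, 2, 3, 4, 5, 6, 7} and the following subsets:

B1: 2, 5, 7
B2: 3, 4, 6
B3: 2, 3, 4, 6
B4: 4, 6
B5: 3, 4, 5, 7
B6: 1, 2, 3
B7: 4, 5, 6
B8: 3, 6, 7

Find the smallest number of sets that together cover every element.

3

B1, B2, B6 together cover {1, 2, 3, 4, 5, 6, 7} — every element.
No 2 of the 8 sets cover everything (all 28 pairs fall short), so 3 is minimum.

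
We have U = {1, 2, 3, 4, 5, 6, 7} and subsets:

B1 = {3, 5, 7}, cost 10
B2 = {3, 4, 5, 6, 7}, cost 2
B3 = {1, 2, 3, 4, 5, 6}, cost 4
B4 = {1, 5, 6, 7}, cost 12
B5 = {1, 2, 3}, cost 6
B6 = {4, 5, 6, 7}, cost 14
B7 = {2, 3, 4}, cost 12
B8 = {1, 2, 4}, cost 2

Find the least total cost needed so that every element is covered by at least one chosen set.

4

B2, B8 cover every element at cost 2 + 2 = 4.
Any cover uses at least 2 sets; among all covering selections none totals below 4.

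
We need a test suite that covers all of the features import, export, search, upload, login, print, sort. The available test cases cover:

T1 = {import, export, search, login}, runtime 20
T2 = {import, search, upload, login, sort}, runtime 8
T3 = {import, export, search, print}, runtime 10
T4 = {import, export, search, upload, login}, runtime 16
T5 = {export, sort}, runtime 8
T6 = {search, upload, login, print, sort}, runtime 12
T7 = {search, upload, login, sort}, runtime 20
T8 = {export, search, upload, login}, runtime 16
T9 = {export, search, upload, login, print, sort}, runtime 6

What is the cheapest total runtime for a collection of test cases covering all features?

14

T2, T9 cover every feature at runtime 8 + 6 = 14.
Any cover uses at least 2 test cases; among all covering selections none totals below 14.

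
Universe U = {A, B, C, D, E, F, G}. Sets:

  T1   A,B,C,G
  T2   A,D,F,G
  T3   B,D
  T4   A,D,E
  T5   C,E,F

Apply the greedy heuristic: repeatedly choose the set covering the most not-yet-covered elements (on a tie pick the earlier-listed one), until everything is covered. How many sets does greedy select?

3

Pick 1: T1 covers 4 new elements (A, B, C, G).
Pick 2: T2 covers 2 new elements (D, F).
Pick 3: T4 covers 1 new elements (E).
Greedy uses 3 sets.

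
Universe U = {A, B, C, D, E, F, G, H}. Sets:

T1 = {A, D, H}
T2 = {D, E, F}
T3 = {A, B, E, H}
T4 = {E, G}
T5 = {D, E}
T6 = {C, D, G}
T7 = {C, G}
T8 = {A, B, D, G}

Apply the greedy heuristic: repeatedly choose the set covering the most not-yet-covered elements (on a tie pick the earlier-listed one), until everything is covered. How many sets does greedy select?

Pick 1: T3 covers 4 new elements (A, B, E, H).
Pick 2: T6 covers 3 new elements (C, D, G).
Pick 3: T2 covers 1 new elements (F).
Greedy uses 3 sets.

3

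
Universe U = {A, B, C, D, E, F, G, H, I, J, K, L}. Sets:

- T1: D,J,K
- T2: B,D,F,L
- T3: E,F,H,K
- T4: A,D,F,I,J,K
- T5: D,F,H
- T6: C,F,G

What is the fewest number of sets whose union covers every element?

4

T2, T3, T4, T6 together cover {A, B, C, D, E, F, G, H, I, J, K, L} — every element.
No 3 of the 6 sets cover everything (all 20 triples fall short), so 4 is minimum.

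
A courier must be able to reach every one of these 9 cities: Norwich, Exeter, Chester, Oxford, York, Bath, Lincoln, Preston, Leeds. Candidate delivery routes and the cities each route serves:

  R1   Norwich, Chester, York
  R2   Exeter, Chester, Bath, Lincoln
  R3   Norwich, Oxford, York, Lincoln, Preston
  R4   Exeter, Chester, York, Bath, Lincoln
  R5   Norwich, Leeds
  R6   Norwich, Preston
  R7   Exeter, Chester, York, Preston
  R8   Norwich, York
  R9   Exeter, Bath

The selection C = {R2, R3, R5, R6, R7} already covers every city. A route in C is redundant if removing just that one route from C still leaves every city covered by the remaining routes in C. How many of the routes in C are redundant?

Drop R2: Bath uncovered — not redundant.
Drop R3: Oxford uncovered — not redundant.
Drop R5: Leeds uncovered — not redundant.
Drop R6: the rest still cover every city — redundant.
Drop R7: the rest still cover every city — redundant.
2 redundant: R6, R7.

2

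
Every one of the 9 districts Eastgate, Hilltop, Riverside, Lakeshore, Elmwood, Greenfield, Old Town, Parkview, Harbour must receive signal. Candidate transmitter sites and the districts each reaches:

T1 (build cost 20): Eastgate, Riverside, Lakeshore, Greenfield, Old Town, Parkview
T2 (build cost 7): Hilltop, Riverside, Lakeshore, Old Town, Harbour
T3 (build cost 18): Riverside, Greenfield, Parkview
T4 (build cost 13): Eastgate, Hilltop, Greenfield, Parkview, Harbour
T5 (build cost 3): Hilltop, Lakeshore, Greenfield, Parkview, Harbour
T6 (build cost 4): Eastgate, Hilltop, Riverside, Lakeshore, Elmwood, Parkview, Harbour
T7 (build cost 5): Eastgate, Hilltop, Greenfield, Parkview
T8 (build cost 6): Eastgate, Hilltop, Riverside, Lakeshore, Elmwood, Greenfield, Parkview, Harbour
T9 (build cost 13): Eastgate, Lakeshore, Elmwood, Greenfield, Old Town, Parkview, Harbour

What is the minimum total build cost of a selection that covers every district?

13

T2, T8 cover every district at build cost 7 + 6 = 13.
Any cover uses at least 2 transmitter sites; among all covering selections none totals below 13.
Greedy by coverage-per-build cost would pick T6, T5, T2 for 14 — worse than the optimum 13.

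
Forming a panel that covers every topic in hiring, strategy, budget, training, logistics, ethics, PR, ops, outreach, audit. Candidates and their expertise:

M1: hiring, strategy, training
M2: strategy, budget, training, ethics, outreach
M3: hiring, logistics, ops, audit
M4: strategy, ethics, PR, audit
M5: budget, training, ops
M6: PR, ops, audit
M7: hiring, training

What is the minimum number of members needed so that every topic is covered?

3

M2, M3, M4 together cover {hiring, strategy, budget, training, logistics, ethics, PR, ops, outreach, audit} — every topic.
No 2 of the 7 members cover everything (all 21 pairs fall short), so 3 is minimum.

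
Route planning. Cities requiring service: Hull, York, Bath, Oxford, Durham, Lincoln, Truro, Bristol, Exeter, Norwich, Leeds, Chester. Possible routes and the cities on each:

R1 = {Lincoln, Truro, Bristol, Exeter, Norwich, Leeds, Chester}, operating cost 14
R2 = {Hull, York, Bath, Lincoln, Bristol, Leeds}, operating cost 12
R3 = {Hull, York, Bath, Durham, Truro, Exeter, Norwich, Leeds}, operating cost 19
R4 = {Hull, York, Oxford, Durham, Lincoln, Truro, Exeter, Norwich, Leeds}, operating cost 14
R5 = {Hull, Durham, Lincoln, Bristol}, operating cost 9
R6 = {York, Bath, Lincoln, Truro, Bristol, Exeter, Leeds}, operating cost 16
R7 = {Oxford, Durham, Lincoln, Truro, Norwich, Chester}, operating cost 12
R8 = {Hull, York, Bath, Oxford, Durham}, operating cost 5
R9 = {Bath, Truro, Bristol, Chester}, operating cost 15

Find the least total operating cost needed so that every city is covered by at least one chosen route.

R1, R8 cover every city at operating cost 14 + 5 = 19.
Any cover uses at least 2 routes; among all covering selections none totals below 19.

19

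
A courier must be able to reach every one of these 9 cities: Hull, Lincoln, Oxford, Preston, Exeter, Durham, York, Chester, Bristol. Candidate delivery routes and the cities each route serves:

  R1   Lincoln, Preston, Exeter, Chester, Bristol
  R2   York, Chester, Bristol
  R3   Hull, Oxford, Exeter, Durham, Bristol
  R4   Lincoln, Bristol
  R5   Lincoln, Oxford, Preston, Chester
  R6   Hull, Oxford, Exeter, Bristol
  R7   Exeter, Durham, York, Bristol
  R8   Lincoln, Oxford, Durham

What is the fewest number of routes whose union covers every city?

3

R1, R2, R3 together cover {Hull, Lincoln, Oxford, Preston, Exeter, Durham, York, Chester, Bristol} — every city.
No 2 of the 8 routes cover everything (all 28 pairs fall short), so 3 is minimum.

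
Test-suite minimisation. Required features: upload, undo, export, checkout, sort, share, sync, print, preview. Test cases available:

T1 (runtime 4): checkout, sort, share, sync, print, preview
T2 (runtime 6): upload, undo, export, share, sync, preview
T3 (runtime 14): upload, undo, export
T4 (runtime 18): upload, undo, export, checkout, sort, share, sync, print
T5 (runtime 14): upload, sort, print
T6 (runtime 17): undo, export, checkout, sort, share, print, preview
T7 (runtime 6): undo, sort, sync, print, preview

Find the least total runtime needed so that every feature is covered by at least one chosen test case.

10

T1, T2 cover every feature at runtime 4 + 6 = 10.
Any cover uses at least 2 test cases; among all covering selections none totals below 10.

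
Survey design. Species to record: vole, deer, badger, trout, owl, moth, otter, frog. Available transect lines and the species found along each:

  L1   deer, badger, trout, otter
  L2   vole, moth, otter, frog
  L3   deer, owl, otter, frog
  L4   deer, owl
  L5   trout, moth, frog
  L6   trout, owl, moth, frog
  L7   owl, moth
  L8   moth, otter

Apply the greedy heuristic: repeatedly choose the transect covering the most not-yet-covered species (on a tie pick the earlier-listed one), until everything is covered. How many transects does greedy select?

Pick 1: L1 covers 4 new species (deer, badger, trout, otter).
Pick 2: L2 covers 3 new species (vole, moth, frog).
Pick 3: L3 covers 1 new species (owl).
Greedy uses 3 transects.

3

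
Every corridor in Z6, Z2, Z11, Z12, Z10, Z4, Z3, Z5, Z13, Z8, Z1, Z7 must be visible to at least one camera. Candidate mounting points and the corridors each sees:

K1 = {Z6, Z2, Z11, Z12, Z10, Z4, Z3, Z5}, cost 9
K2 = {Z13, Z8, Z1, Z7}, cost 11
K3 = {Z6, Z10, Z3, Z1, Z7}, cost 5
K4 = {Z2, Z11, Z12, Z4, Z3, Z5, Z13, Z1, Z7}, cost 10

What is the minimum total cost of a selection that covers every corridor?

K1, K2 cover every corridor at cost 9 + 11 = 20.
Any cover uses at least 2 camera mounts; among all covering selections none totals below 20.
Greedy by coverage-per-cost would pick K3, K4, K2 for 26 — worse than the optimum 20.

20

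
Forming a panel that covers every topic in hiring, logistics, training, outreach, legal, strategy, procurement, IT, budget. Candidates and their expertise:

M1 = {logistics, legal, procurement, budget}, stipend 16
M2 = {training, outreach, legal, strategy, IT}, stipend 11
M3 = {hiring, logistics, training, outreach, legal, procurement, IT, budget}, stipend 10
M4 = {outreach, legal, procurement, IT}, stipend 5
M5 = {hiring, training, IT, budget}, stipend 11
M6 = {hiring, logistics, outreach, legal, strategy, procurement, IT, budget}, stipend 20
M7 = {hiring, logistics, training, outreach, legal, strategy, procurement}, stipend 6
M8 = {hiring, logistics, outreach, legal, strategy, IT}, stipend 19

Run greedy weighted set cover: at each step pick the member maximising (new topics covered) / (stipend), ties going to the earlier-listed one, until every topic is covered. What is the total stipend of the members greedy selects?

Pick 1: M7 adds 7 new (hiring, logistics, training, outreach, legal, strategy, procurement) at stipend 6 (ratio 7/6).
Pick 2: M3 adds 2 new (IT, budget) at stipend 10 (ratio 2/10).
Greedy total stipend: 6 + 10 = 16.

16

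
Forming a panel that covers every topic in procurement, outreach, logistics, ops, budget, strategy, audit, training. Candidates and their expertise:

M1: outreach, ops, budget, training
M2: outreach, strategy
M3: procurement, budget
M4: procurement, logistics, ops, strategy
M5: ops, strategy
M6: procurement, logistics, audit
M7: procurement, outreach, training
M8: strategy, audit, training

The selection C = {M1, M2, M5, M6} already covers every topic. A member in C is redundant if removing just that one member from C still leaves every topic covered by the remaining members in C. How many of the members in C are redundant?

Drop M1: budget, training uncovered — not redundant.
Drop M2: the rest still cover every topic — redundant.
Drop M5: the rest still cover every topic — redundant.
Drop M6: procurement, logistics, audit uncovered — not redundant.
2 redundant: M2, M5.

2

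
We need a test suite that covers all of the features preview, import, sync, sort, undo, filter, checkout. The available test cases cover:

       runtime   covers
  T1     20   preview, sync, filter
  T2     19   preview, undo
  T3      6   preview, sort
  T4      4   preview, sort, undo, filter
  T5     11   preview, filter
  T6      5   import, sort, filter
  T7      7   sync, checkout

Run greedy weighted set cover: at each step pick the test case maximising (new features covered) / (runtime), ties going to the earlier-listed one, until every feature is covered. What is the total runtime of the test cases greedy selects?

16

Pick 1: T4 adds 4 new (preview, sort, undo, filter) at runtime 4 (ratio 4/4).
Pick 2: T7 adds 2 new (sync, checkout) at runtime 7 (ratio 2/7).
Pick 3: T6 adds 1 new (import) at runtime 5 (ratio 1/5).
Greedy total runtime: 4 + 7 + 5 = 16.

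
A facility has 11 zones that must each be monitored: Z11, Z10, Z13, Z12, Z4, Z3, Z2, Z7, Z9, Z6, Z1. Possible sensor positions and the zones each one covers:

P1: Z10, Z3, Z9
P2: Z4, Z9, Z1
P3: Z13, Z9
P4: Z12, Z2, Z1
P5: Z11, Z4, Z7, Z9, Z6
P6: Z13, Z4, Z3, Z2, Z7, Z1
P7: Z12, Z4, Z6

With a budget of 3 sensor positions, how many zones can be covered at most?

Choosing P1, P4, P5 covers {Z11, Z10, Z12, Z4, Z3, Z2, Z7, Z9, Z6, Z1} — 10 zones.
No choice of 3 sensor positions does better; here Z13 is left uncovered.

10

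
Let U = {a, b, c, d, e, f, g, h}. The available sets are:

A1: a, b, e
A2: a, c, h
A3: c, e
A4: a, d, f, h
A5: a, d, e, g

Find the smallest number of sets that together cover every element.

A1, A2, A4, A5 together cover {a, b, c, d, e, f, g, h} — every element.
No 3 of the 5 sets cover everything (all 10 triples fall short), so 4 is minimum.

4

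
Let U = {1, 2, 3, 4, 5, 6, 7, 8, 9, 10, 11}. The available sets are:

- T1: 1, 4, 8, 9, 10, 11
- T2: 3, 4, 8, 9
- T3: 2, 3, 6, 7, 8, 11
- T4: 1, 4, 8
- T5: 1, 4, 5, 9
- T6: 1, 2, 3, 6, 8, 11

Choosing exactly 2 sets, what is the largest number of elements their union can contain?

Choosing T1, T3 covers {1, 2, 3, 4, 6, 7, 8, 9, 10, 11} — 10 elements.
No choice of 2 sets does better; here 5 is left uncovered.

10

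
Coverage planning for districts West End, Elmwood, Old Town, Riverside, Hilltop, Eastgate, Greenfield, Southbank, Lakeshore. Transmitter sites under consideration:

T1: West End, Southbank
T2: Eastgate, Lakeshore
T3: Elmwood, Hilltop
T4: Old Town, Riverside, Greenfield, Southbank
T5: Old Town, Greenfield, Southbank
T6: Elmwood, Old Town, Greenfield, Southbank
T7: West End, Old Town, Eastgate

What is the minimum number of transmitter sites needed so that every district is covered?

4

T1, T2, T3, T4 together cover {West End, Elmwood, Old Town, Riverside, Hilltop, Eastgate, Greenfield, Southbank, Lakeshore} — every district.
No 3 of the 7 transmitter sites cover everything (all 35 triples fall short), so 4 is minimum.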